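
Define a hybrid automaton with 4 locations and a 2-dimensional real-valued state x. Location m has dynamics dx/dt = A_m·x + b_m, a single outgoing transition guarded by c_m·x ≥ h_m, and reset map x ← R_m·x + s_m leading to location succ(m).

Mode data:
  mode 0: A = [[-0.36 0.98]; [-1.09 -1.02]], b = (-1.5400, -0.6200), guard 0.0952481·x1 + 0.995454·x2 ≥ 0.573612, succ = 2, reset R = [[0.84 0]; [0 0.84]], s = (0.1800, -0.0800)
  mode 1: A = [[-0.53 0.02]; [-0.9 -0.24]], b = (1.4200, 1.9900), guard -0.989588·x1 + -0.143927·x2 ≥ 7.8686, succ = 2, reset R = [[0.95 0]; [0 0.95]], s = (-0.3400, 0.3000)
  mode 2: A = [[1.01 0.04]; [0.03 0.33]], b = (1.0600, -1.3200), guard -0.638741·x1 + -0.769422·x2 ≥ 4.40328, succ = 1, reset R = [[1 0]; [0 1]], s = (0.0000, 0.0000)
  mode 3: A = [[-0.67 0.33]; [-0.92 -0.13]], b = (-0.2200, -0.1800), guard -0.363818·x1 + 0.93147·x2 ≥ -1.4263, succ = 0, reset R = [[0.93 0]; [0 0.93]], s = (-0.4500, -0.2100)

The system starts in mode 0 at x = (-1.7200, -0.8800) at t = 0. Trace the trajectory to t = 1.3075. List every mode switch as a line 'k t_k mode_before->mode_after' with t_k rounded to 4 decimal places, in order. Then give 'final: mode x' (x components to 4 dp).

Mode 0: guard c·x = 0.5736 hit at Δt = 0.9666 (t = 0.9666), x⁻ = (-2.3960, 0.8055) → reset → x⁺ = (-1.8327, 0.5966), jump to mode 2
Mode 2: flow for 0.3409 to horizon, guard not reached → x = (-2.1481, 0.1700)

1 0.9666 0->2
final: 2 -2.1481 0.1700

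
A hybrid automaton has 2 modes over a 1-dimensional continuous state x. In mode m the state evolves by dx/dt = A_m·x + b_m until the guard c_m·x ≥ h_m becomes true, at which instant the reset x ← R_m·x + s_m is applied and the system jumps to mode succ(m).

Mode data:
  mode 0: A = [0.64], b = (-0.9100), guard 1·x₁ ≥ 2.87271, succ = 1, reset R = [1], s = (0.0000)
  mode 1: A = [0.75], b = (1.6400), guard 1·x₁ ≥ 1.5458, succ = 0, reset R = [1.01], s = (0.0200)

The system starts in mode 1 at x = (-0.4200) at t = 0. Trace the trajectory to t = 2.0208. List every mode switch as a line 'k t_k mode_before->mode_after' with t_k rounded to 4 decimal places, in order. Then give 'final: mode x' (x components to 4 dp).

Mode 1: guard c·x = 1.5458 hit at Δt = 0.9973 (t = 0.9973), x⁻ = (1.5458) → reset → x⁺ = (1.5813), jump to mode 0
Mode 0: flow for 1.0235 to horizon, guard not reached → x = (1.7287)

1 0.9973 1->0
final: 0 1.7287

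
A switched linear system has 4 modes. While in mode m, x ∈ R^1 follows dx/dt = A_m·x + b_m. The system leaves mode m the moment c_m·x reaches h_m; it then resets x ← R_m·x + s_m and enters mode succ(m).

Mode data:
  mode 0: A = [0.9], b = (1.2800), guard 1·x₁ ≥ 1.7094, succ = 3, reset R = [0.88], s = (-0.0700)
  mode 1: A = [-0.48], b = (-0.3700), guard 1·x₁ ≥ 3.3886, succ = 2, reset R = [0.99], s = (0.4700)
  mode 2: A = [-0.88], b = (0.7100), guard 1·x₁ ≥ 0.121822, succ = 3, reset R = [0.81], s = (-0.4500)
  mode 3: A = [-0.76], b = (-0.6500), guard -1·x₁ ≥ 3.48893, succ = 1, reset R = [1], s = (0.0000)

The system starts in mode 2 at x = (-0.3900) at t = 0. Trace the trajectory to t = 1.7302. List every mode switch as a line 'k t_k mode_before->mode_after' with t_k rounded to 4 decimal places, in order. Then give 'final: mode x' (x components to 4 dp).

1 0.6341 2->3
final: 3 -0.6362

Mode 2: guard c·x = 0.1218 hit at Δt = 0.6341 (t = 0.6341), x⁻ = (0.1218) → reset → x⁺ = (-0.3513), jump to mode 3
Mode 3: flow for 1.0961 to horizon, guard not reached → x = (-0.6362)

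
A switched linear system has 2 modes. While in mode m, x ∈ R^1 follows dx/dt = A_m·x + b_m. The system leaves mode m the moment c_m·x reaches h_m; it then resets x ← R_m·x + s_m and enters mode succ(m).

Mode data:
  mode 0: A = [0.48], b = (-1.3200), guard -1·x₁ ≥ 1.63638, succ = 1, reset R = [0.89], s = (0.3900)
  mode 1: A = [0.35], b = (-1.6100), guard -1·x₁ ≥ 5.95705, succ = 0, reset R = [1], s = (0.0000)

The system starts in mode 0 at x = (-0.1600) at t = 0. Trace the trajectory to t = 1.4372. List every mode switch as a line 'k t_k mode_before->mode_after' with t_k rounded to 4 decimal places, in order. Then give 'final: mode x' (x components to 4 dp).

1 0.8549 0->1
final: 1 -2.3473

Mode 0: guard c·x = 1.6364 hit at Δt = 0.8549 (t = 0.8549), x⁻ = (-1.6364) → reset → x⁺ = (-1.0664), jump to mode 1
Mode 1: flow for 0.5823 to horizon, guard not reached → x = (-2.3473)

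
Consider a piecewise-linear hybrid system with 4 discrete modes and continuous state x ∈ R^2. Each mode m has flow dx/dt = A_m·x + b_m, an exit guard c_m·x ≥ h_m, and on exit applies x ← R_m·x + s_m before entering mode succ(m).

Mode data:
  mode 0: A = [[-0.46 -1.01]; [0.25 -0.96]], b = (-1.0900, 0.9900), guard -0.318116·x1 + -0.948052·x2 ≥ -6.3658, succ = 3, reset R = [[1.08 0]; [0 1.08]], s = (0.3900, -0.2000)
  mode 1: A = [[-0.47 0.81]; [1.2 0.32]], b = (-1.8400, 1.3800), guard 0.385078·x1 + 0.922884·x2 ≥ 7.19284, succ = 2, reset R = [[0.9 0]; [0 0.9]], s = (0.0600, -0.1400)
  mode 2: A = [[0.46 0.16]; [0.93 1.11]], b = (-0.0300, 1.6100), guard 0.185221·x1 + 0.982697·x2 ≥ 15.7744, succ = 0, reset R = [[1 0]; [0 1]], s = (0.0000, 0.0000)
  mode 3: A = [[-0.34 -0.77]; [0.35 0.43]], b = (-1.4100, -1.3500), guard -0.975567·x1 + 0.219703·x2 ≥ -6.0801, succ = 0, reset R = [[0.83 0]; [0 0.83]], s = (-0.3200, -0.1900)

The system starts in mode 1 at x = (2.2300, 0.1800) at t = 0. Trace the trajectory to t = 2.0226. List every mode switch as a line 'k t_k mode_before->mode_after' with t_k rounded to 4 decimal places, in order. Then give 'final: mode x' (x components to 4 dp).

1 1.5387 1->2
final: 2 3.4006 12.8972

Mode 1: guard c·x = 7.1928 hit at Δt = 1.5387 (t = 1.5387), x⁻ = (2.2798, 6.8426) → reset → x⁺ = (2.1119, 6.0183), jump to mode 2
Mode 2: flow for 0.4839 to horizon, guard not reached → x = (3.4006, 12.8972)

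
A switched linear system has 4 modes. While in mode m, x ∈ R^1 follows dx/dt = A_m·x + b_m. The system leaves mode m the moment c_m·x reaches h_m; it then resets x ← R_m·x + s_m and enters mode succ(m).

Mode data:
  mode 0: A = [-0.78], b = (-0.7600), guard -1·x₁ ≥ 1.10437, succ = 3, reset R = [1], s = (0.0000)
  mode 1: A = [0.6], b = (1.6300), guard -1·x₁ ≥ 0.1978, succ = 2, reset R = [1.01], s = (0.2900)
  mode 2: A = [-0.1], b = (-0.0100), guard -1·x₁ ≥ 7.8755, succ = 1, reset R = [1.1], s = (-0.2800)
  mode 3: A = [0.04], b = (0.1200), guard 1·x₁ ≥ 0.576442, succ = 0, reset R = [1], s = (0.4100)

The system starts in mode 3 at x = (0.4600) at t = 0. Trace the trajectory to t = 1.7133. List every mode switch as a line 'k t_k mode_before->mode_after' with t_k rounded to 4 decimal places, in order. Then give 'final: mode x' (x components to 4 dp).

Mode 3: guard c·x = 0.5764 hit at Δt = 0.8275 (t = 0.8275), x⁻ = (0.5764) → reset → x⁺ = (0.9864), jump to mode 0
Mode 0: flow for 0.8858 to horizon, guard not reached → x = (0.0082)

1 0.8275 3->0
final: 0 0.0082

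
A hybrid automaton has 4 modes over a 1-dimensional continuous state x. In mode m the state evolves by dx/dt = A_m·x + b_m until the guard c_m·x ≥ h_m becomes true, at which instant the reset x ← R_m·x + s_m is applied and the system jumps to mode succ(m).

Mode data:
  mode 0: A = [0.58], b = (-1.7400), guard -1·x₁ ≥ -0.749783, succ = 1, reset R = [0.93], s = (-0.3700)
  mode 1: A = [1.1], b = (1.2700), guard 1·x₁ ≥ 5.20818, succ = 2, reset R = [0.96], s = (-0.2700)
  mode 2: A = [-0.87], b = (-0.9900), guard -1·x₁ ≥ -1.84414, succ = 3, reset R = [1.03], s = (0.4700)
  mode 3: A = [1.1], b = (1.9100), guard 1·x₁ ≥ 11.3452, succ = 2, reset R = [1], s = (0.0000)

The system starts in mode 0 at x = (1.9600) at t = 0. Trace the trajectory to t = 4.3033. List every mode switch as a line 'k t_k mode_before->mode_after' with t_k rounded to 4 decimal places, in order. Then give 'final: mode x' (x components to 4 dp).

Mode 0: guard c·x = -0.7498 hit at Δt = 1.3307 (t = 1.3307), x⁻ = (0.7498) → reset → x⁺ = (0.3273), jump to mode 1
Mode 1: guard c·x = 5.2082 hit at Δt = 1.3247 (t = 2.6554), x⁻ = (5.2082) → reset → x⁺ = (4.7299), jump to mode 2
Mode 2: guard c·x = -1.8441 hit at Δt = 0.7780 (t = 3.4334), x⁻ = (1.8441) → reset → x⁺ = (2.3695), jump to mode 3
Mode 3: flow for 0.8699 to horizon, guard not reached → x = (8.9535)

1 1.3307 0->1
2 2.6554 1->2
3 3.4334 2->3
final: 3 8.9535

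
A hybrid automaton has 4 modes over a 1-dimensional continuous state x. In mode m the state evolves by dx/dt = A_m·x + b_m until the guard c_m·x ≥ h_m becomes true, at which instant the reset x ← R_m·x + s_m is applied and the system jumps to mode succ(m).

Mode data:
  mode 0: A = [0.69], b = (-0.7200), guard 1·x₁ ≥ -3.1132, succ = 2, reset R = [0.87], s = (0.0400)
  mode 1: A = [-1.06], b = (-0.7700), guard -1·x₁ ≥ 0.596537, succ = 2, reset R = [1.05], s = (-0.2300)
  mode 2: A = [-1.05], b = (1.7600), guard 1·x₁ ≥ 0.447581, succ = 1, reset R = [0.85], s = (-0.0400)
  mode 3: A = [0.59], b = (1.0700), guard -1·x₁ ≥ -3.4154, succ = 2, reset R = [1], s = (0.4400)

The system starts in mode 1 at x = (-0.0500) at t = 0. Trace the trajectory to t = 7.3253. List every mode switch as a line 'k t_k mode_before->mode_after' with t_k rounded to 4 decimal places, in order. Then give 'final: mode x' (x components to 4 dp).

1 1.5568 1->2
2 2.2457 2->1
3 4.2324 1->2
4 4.9213 2->1
5 6.9080 1->2
final: 2 0.0422

Mode 1: guard c·x = 0.5965 hit at Δt = 1.5568 (t = 1.5568), x⁻ = (-0.5965) → reset → x⁺ = (-0.8564), jump to mode 2
Mode 2: guard c·x = 0.4476 hit at Δt = 0.6889 (t = 2.2457), x⁻ = (0.4476) → reset → x⁺ = (0.3404), jump to mode 1
Mode 1: guard c·x = 0.5965 hit at Δt = 1.9867 (t = 4.2324), x⁻ = (-0.5965) → reset → x⁺ = (-0.8564), jump to mode 2
Mode 2: guard c·x = 0.4476 hit at Δt = 0.6889 (t = 4.9213), x⁻ = (0.4476) → reset → x⁺ = (0.3404), jump to mode 1
Mode 1: guard c·x = 0.5965 hit at Δt = 1.9867 (t = 6.9080), x⁻ = (-0.5965) → reset → x⁺ = (-0.8564), jump to mode 2
Mode 2: flow for 0.4173 to horizon, guard not reached → x = (0.0422)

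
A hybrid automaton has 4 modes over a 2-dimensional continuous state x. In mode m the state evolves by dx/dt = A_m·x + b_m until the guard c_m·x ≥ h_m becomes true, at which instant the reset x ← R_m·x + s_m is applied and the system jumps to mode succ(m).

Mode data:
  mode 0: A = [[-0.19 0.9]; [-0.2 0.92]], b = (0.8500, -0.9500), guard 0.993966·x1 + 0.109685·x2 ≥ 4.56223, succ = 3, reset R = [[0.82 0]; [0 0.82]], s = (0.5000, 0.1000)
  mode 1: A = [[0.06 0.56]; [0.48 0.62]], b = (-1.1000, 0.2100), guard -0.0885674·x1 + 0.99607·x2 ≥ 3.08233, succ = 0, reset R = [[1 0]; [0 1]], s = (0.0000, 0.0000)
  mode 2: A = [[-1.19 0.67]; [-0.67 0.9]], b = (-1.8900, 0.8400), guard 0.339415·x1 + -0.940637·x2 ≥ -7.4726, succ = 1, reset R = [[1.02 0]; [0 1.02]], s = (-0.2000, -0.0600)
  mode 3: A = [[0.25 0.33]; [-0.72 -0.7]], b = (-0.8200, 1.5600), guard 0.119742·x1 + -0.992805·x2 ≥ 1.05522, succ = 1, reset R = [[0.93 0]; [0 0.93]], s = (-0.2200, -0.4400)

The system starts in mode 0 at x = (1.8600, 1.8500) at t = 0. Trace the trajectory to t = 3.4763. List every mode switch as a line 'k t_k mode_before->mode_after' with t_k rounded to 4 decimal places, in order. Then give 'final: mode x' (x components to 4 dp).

1 1.1816 0->3
2 2.3801 3->1
final: 1 3.1632 1.2299

Mode 0: guard c·x = 4.5622 hit at Δt = 1.1816 (t = 1.1816), x⁻ = (4.3450, 2.2197) → reset → x⁺ = (4.0629, 1.9202), jump to mode 3
Mode 3: guard c·x = 1.0552 hit at Δt = 1.1985 (t = 2.3801), x⁻ = (4.6315, -0.5043) → reset → x⁺ = (4.0873, -0.9090), jump to mode 1
Mode 1: flow for 1.0962 to horizon, guard not reached → x = (3.1632, 1.2299)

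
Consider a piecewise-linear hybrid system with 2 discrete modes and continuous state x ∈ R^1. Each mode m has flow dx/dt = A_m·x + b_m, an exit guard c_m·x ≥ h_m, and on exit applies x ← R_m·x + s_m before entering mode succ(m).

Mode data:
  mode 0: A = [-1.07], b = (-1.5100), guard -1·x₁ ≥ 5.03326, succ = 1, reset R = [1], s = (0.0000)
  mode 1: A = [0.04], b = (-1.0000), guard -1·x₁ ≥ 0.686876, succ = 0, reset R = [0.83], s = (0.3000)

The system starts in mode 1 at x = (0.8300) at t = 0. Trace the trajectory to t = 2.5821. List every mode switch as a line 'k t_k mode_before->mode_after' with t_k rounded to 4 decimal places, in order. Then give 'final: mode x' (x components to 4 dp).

1 1.5217 1->0
final: 0 -1.0443

Mode 1: guard c·x = 0.6869 hit at Δt = 1.5217 (t = 1.5217), x⁻ = (-0.6869) → reset → x⁺ = (-0.2701), jump to mode 0
Mode 0: flow for 1.0604 to horizon, guard not reached → x = (-1.0443)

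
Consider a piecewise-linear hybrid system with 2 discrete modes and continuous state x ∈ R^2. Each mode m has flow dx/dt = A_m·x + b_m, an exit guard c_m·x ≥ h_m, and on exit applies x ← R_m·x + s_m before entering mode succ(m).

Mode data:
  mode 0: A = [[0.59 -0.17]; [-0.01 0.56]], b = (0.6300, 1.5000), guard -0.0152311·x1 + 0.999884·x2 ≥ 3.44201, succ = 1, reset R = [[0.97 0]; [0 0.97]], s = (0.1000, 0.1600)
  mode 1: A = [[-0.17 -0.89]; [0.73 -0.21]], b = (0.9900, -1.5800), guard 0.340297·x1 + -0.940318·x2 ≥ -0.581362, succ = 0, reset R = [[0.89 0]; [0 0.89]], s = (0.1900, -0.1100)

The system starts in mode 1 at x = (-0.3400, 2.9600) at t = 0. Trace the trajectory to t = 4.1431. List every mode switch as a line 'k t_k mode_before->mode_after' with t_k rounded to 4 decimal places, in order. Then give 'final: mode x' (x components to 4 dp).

1 1.0561 1->0
2 2.3920 0->1
3 3.6493 1->0
final: 0 -0.3762 1.1037

Mode 1: guard c·x = -0.5814 hit at Δt = 1.0561 (t = 1.0561), x⁻ = (-0.7010, 0.3646) → reset → x⁺ = (-0.4339, 0.2145), jump to mode 0
Mode 0: guard c·x = 3.4420 hit at Δt = 1.3359 (t = 2.3920), x⁻ = (-0.1651, 3.4399) → reset → x⁺ = (-0.0602, 3.4967), jump to mode 1
Mode 1: guard c·x = -0.5814 hit at Δt = 1.2573 (t = 3.6493), x⁻ = (-0.7833, 0.3348) → reset → x⁺ = (-0.5071, 0.1880), jump to mode 0
Mode 0: flow for 0.4938 to horizon, guard not reached → x = (-0.3762, 1.1037)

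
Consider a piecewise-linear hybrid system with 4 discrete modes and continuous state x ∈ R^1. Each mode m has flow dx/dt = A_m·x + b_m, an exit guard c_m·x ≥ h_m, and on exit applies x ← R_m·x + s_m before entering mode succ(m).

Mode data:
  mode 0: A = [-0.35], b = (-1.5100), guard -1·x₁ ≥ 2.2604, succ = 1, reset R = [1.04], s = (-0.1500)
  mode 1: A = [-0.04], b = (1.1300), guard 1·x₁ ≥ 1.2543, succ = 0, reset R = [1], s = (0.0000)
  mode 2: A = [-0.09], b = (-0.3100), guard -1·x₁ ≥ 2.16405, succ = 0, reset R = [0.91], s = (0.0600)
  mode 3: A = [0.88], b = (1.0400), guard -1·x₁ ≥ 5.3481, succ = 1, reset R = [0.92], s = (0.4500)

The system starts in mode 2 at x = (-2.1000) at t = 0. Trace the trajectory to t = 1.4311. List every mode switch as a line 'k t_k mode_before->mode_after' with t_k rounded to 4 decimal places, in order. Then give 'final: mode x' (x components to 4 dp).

Mode 2: guard c·x = 2.1641 hit at Δt = 0.5424 (t = 0.5424), x⁻ = (-2.1641) → reset → x⁺ = (-1.9093), jump to mode 0
Mode 0: guard c·x = 2.2604 hit at Δt = 0.4509 (t = 0.9933), x⁻ = (-2.2604) → reset → x⁺ = (-2.5008), jump to mode 1
Mode 1: flow for 0.4378 to horizon, guard not reached → x = (-1.9670)

1 0.5424 2->0
2 0.9933 0->1
final: 1 -1.9670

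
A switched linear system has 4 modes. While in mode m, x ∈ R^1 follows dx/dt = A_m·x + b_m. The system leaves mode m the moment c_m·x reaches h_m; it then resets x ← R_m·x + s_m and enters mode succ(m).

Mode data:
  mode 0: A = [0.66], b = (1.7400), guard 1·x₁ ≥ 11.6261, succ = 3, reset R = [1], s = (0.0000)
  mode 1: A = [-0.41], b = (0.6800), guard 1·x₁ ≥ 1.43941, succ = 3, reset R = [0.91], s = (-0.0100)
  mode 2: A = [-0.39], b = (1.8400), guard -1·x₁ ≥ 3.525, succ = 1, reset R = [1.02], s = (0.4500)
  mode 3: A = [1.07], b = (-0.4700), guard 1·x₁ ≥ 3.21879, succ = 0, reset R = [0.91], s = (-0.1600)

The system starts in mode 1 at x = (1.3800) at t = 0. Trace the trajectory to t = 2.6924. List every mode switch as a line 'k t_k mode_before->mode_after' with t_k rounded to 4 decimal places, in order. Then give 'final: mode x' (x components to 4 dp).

Mode 1: guard c·x = 1.4394 hit at Δt = 0.5851 (t = 0.5851), x⁻ = (1.4394) → reset → x⁺ = (1.2999), jump to mode 3
Mode 3: guard c·x = 3.2188 hit at Δt = 1.0957 (t = 1.6808), x⁻ = (3.2188) → reset → x⁺ = (2.7691), jump to mode 0
Mode 0: flow for 1.0116 to horizon, guard not reached → x = (7.9023)

1 0.5851 1->3
2 1.6808 3->0
final: 0 7.9023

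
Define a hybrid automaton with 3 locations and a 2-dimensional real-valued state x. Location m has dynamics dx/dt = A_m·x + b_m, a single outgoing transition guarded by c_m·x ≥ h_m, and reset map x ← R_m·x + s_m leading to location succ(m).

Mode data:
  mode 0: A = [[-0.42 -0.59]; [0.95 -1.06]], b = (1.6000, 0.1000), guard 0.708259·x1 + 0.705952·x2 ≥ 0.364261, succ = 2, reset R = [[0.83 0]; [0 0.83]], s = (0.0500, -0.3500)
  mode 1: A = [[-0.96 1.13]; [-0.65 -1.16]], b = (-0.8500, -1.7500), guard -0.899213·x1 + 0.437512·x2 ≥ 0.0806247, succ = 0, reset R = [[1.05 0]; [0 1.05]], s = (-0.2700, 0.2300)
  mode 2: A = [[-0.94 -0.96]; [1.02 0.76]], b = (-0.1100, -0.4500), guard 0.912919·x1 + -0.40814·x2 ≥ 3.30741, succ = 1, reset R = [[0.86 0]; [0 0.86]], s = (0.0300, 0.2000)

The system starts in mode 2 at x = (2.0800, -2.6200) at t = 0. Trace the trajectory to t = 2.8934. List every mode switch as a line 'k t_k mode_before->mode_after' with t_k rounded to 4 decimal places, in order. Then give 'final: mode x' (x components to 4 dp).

Mode 2: guard c·x = 3.3074 hit at Δt = 0.7354 (t = 0.7354), x⁻ = (2.3736, -2.7944) → reset → x⁺ = (2.0713, -2.2031), jump to mode 1
Mode 1: guard c·x = 0.0806 hit at Δt = 0.8614 (t = 1.5968), x⁻ = (-0.9598, -1.7885) → reset → x⁺ = (-1.2778, -1.6479), jump to mode 0
Mode 0: guard c·x = 0.3643 hit at Δt = 0.9815 (t = 2.5783), x⁻ = (0.9436, -0.4307) → reset → x⁺ = (0.8332, -0.7075), jump to mode 2
Mode 2: flow for 0.3151 to horizon, guard not reached → x = (0.7823, -0.7665)

1 0.7354 2->1
2 1.5968 1->0
3 2.5783 0->2
final: 2 0.7823 -0.7665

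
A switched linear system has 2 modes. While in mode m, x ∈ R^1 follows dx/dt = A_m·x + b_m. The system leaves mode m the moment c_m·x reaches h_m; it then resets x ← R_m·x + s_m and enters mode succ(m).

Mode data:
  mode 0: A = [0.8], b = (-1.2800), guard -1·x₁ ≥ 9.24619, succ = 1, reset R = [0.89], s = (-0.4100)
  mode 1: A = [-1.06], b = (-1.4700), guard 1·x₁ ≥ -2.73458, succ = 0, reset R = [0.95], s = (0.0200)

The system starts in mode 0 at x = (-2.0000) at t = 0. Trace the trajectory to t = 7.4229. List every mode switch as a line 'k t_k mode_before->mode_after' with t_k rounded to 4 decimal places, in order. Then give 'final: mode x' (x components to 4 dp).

1 1.3786 0->1
2 2.9662 1->0
3 4.1587 0->1
4 5.7463 1->0
5 6.9388 0->1
final: 1 -5.7283

Mode 0: guard c·x = 9.2462 hit at Δt = 1.3786 (t = 1.3786), x⁻ = (-9.2462) → reset → x⁺ = (-8.6391), jump to mode 1
Mode 1: guard c·x = -2.7346 hit at Δt = 1.5876 (t = 2.9662), x⁻ = (-2.7346) → reset → x⁺ = (-2.5779), jump to mode 0
Mode 0: guard c·x = 9.2462 hit at Δt = 1.1925 (t = 4.1587), x⁻ = (-9.2462) → reset → x⁺ = (-8.6391), jump to mode 1
Mode 1: guard c·x = -2.7346 hit at Δt = 1.5876 (t = 5.7463), x⁻ = (-2.7346) → reset → x⁺ = (-2.5779), jump to mode 0
Mode 0: guard c·x = 9.2462 hit at Δt = 1.1925 (t = 6.9388), x⁻ = (-9.2462) → reset → x⁺ = (-8.6391), jump to mode 1
Mode 1: flow for 0.4841 to horizon, guard not reached → x = (-5.7283)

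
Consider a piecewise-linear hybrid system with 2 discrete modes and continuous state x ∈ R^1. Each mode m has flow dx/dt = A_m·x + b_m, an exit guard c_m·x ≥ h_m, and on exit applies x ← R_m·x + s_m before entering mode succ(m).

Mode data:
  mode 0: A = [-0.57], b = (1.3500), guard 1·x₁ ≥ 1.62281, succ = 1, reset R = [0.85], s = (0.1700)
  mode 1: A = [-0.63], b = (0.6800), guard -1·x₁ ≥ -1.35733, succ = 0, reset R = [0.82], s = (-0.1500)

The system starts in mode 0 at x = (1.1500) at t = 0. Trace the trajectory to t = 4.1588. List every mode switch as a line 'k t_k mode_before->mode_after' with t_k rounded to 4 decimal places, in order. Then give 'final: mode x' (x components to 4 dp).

1 0.8616 0->1
2 1.6954 1->0
3 2.8075 0->1
4 3.6412 1->0
final: 0 1.3221

Mode 0: guard c·x = 1.6228 hit at Δt = 0.8616 (t = 0.8616), x⁻ = (1.6228) → reset → x⁺ = (1.5494), jump to mode 1
Mode 1: guard c·x = -1.3573 hit at Δt = 0.8338 (t = 1.6954), x⁻ = (1.3573) → reset → x⁺ = (0.9630), jump to mode 0
Mode 0: guard c·x = 1.6228 hit at Δt = 1.1121 (t = 2.8075), x⁻ = (1.6228) → reset → x⁺ = (1.5494), jump to mode 1
Mode 1: guard c·x = -1.3573 hit at Δt = 0.8338 (t = 3.6412), x⁻ = (1.3573) → reset → x⁺ = (0.9630), jump to mode 0
Mode 0: flow for 0.5176 to horizon, guard not reached → x = (1.3221)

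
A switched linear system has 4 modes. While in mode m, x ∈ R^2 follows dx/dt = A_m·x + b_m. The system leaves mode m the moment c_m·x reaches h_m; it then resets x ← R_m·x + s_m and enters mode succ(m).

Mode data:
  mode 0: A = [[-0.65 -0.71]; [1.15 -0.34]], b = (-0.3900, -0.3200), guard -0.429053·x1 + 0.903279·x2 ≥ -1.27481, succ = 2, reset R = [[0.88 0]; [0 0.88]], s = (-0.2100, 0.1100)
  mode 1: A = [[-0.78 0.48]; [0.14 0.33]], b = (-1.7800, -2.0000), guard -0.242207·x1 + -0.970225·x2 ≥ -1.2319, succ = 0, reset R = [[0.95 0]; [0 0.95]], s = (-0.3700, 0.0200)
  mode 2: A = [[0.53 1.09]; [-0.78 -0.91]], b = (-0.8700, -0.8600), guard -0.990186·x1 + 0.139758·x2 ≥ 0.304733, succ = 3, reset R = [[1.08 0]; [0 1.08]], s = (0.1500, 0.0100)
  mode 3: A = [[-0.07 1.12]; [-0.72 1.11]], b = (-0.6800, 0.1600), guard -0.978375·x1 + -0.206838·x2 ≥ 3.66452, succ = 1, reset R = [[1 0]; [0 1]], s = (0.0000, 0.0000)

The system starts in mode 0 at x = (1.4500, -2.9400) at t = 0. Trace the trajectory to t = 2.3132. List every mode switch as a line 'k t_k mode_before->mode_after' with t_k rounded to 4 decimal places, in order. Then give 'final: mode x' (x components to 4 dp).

1 1.0636 0->2
2 1.9344 2->3
final: 3 -1.0126 -1.1656

Mode 0: guard c·x = -1.2748 hit at Δt = 1.0636 (t = 1.0636), x⁻ = (1.3288, -0.7801) → reset → x⁺ = (0.9594, -0.5765), jump to mode 2
Mode 2: guard c·x = 0.3047 hit at Δt = 0.8708 (t = 1.9344), x⁻ = (-0.4341, -0.8949) → reset → x⁺ = (-0.3188, -0.9565), jump to mode 3
Mode 3: flow for 0.3788 to horizon, guard not reached → x = (-1.0126, -1.1656)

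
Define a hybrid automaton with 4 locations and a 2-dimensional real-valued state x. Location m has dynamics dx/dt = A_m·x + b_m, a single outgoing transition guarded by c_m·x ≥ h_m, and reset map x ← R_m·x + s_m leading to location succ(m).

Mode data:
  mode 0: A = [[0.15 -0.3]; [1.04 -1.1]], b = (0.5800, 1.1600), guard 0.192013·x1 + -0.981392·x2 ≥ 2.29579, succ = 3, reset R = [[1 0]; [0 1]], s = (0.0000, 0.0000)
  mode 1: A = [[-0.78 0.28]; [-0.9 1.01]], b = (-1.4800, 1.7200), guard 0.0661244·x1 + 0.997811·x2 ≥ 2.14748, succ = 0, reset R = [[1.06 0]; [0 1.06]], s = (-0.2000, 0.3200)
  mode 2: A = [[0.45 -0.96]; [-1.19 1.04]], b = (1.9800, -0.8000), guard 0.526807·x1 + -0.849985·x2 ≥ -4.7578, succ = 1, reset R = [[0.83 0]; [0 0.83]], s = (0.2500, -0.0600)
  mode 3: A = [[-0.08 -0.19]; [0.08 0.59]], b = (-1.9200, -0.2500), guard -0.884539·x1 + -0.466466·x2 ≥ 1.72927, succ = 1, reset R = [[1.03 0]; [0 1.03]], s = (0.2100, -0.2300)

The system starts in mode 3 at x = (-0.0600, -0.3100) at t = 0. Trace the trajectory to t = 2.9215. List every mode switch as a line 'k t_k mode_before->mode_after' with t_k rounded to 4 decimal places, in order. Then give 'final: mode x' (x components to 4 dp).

1 0.8295 3->1
2 1.8143 1->0
final: 0 -1.9314 0.2412

Mode 3: guard c·x = 1.7293 hit at Δt = 0.8295 (t = 0.8295), x⁻ = (-1.5137, -0.8368) → reset → x⁺ = (-1.3491, -1.0919), jump to mode 1
Mode 1: guard c·x = 2.1475 hit at Δt = 0.9848 (t = 1.8143), x⁻ = (-1.5459, 2.2546) → reset → x⁺ = (-1.8386, 2.7099), jump to mode 0
Mode 0: flow for 1.1072 to horizon, guard not reached → x = (-1.9314, 0.2412)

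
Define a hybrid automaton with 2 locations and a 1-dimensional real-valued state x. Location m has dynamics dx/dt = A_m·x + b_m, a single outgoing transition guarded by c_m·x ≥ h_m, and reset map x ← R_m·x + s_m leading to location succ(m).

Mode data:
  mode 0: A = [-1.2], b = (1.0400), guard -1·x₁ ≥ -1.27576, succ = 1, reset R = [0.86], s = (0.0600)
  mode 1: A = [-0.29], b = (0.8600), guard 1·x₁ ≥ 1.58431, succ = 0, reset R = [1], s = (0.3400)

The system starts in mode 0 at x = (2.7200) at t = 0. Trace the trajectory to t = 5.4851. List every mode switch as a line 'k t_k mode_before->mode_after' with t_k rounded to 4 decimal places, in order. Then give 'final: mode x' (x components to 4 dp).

Mode 0: guard c·x = -1.2758 hit at Δt = 1.2590 (t = 1.2590), x⁻ = (1.2758) → reset → x⁺ = (1.1572), jump to mode 1
Mode 1: guard c·x = 1.5843 hit at Δt = 0.9292 (t = 2.1882), x⁻ = (1.5843) → reset → x⁺ = (1.9243), jump to mode 0
Mode 0: guard c·x = -1.2758 hit at Δt = 0.7915 (t = 2.9797), x⁻ = (1.2758) → reset → x⁺ = (1.1572), jump to mode 1
Mode 1: guard c·x = 1.5843 hit at Δt = 0.9292 (t = 3.9089), x⁻ = (1.5843) → reset → x⁺ = (1.9243), jump to mode 0
Mode 0: guard c·x = -1.2758 hit at Δt = 0.7915 (t = 4.7005), x⁻ = (1.2758) → reset → x⁺ = (1.1572), jump to mode 1
Mode 1: flow for 0.7846 to horizon, guard not reached → x = (1.5252)

1 1.2590 0->1
2 2.1882 1->0
3 2.9797 0->1
4 3.9089 1->0
5 4.7005 0->1
final: 1 1.5252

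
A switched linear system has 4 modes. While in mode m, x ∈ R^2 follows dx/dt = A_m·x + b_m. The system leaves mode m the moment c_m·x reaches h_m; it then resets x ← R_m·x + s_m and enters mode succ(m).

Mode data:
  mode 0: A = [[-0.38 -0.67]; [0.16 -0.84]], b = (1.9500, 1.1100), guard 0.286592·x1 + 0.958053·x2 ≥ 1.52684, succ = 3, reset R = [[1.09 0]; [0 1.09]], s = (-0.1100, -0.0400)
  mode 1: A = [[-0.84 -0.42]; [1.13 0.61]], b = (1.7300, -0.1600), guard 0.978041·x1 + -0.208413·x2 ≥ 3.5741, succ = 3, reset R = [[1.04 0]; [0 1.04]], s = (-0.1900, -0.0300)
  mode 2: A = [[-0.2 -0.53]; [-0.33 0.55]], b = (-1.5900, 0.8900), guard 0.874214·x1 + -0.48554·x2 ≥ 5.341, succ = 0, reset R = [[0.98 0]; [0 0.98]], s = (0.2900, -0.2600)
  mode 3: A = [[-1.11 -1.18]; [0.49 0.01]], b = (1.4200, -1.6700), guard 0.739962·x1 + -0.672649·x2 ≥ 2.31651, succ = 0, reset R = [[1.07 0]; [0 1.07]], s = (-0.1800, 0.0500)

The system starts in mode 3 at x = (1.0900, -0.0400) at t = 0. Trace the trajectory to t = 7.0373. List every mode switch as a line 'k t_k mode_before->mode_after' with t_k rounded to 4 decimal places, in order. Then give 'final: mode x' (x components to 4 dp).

1 1.3160 3->0
2 2.4850 0->3
3 5.0709 3->0
4 6.2033 0->3
final: 3 1.7753 0.2617

Mode 3: guard c·x = 2.3165 hit at Δt = 1.3160 (t = 1.3160), x⁻ = (1.9434, -1.3060) → reset → x⁺ = (1.8994, -1.3474), jump to mode 0
Mode 0: guard c·x = 1.5268 hit at Δt = 1.1690 (t = 2.4850), x⁻ = (3.1415, 0.6539) → reset → x⁺ = (3.3142, 0.6728), jump to mode 3
Mode 3: guard c·x = 2.3165 hit at Δt = 2.5859 (t = 5.0709), x⁻ = (2.0181, -1.2238) → reset → x⁺ = (1.9793, -1.2595), jump to mode 0
Mode 0: guard c·x = 1.5268 hit at Δt = 1.1324 (t = 6.2033), x⁻ = (3.1452, 0.6528) → reset → x⁺ = (3.3183, 0.6716), jump to mode 3
Mode 3: flow for 0.8340 to horizon, guard not reached → x = (1.7753, 0.2617)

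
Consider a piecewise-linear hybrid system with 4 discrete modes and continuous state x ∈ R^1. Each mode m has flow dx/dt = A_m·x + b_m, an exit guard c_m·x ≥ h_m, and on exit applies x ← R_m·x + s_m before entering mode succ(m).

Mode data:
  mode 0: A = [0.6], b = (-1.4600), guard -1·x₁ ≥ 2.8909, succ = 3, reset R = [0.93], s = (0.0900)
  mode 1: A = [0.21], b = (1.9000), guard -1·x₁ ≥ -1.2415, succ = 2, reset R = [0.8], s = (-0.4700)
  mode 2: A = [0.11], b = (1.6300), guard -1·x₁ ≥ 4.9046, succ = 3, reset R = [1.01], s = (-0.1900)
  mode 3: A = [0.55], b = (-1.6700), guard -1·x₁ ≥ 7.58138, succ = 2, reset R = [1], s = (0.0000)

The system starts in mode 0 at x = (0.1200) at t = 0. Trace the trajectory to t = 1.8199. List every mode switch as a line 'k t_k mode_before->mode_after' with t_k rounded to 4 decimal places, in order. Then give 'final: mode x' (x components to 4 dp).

1 1.3893 0->3
final: 3 -4.1043

Mode 0: guard c·x = 2.8909 hit at Δt = 1.3893 (t = 1.3893), x⁻ = (-2.8909) → reset → x⁺ = (-2.5985), jump to mode 3
Mode 3: flow for 0.4306 to horizon, guard not reached → x = (-4.1043)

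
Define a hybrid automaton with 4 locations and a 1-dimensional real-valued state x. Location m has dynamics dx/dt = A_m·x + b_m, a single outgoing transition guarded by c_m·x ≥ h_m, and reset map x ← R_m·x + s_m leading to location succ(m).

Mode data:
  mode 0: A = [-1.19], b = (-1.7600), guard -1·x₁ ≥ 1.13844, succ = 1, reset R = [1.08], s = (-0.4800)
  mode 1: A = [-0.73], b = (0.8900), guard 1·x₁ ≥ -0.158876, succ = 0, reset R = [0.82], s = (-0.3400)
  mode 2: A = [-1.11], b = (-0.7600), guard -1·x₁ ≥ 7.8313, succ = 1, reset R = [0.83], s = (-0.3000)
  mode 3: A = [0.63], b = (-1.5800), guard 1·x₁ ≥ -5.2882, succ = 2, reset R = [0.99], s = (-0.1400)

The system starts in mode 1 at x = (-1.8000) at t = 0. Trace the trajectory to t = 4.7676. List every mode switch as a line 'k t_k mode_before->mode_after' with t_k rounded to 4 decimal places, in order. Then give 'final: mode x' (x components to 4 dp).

1 1.0744 1->0
2 1.9869 0->1
3 3.0196 1->0
4 3.9321 0->1
final: 1 -0.3723

Mode 1: guard c·x = -0.1589 hit at Δt = 1.0744 (t = 1.0744), x⁻ = (-0.1589) → reset → x⁺ = (-0.4703), jump to mode 0
Mode 0: guard c·x = 1.1384 hit at Δt = 0.9125 (t = 1.9869), x⁻ = (-1.1384) → reset → x⁺ = (-1.7095), jump to mode 1
Mode 1: guard c·x = -0.1589 hit at Δt = 1.0327 (t = 3.0196), x⁻ = (-0.1589) → reset → x⁺ = (-0.4703), jump to mode 0
Mode 0: guard c·x = 1.1384 hit at Δt = 0.9125 (t = 3.9321), x⁻ = (-1.1384) → reset → x⁺ = (-1.7095), jump to mode 1
Mode 1: flow for 0.8355 to horizon, guard not reached → x = (-0.3723)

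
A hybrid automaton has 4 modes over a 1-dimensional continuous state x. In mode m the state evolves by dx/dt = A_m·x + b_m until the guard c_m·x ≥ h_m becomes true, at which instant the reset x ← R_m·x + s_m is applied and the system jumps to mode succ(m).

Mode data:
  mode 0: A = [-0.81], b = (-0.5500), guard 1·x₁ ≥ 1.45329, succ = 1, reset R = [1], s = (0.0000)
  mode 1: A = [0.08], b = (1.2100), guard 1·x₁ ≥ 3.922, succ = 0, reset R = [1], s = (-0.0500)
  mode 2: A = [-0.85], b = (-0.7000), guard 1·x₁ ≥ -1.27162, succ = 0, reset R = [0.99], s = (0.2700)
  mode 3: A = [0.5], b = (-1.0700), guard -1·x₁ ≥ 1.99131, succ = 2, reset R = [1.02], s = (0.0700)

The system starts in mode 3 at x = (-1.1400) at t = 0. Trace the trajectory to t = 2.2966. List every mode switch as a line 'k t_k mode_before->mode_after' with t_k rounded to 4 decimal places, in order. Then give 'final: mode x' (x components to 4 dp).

1 0.4615 3->2
2 1.5576 2->0
final: 0 -0.8493

Mode 3: guard c·x = 1.9913 hit at Δt = 0.4615 (t = 0.4615), x⁻ = (-1.9913) → reset → x⁺ = (-1.9611), jump to mode 2
Mode 2: guard c·x = -1.2716 hit at Δt = 1.0961 (t = 1.5576), x⁻ = (-1.2716) → reset → x⁺ = (-0.9889), jump to mode 0
Mode 0: flow for 0.7390 to horizon, guard not reached → x = (-0.8493)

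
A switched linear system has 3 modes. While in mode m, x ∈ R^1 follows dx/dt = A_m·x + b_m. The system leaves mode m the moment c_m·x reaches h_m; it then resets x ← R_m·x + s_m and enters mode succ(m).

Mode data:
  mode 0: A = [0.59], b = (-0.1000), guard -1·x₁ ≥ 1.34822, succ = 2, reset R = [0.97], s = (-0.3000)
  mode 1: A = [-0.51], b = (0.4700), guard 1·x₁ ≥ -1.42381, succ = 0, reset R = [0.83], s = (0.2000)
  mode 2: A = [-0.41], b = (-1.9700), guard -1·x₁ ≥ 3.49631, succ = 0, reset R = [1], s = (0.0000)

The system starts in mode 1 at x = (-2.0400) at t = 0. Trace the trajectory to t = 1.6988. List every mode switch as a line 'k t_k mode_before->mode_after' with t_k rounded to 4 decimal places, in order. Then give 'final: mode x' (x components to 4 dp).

Mode 1: guard c·x = -1.4238 hit at Δt = 0.4574 (t = 0.4574), x⁻ = (-1.4238) → reset → x⁺ = (-0.9818), jump to mode 0
Mode 0: guard c·x = 1.3482 hit at Δt = 0.4684 (t = 0.9258), x⁻ = (-1.3482) → reset → x⁺ = (-1.6078), jump to mode 2
Mode 2: flow for 0.7730 to horizon, guard not reached → x = (-2.4762)

1 0.4574 1->0
2 0.9258 0->2
final: 2 -2.4762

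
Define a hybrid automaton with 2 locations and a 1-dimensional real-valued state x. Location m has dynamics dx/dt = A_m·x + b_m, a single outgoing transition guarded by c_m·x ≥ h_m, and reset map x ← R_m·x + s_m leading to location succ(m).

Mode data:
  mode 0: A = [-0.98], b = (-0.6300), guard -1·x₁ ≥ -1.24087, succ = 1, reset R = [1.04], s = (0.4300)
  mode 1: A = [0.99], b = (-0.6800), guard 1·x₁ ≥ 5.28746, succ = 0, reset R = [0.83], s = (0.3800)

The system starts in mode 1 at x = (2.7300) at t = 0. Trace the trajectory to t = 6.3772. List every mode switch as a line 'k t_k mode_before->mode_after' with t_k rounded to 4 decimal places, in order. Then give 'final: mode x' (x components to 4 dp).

1 0.8199 1->0
2 1.8967 0->1
3 3.4049 1->0
4 4.4817 0->1
5 5.9899 1->0
final: 0 3.0594

Mode 1: guard c·x = 5.2875 hit at Δt = 0.8199 (t = 0.8199), x⁻ = (5.2875) → reset → x⁺ = (4.7686), jump to mode 0
Mode 0: guard c·x = -1.2409 hit at Δt = 1.0768 (t = 1.8967), x⁻ = (1.2409) → reset → x⁺ = (1.7205), jump to mode 1
Mode 1: guard c·x = 5.2875 hit at Δt = 1.5082 (t = 3.4049), x⁻ = (5.2875) → reset → x⁺ = (4.7686), jump to mode 0
Mode 0: guard c·x = -1.2409 hit at Δt = 1.0768 (t = 4.4817), x⁻ = (1.2409) → reset → x⁺ = (1.7205), jump to mode 1
Mode 1: guard c·x = 5.2875 hit at Δt = 1.5082 (t = 5.9899), x⁻ = (5.2875) → reset → x⁺ = (4.7686), jump to mode 0
Mode 0: flow for 0.3873 to horizon, guard not reached → x = (3.0594)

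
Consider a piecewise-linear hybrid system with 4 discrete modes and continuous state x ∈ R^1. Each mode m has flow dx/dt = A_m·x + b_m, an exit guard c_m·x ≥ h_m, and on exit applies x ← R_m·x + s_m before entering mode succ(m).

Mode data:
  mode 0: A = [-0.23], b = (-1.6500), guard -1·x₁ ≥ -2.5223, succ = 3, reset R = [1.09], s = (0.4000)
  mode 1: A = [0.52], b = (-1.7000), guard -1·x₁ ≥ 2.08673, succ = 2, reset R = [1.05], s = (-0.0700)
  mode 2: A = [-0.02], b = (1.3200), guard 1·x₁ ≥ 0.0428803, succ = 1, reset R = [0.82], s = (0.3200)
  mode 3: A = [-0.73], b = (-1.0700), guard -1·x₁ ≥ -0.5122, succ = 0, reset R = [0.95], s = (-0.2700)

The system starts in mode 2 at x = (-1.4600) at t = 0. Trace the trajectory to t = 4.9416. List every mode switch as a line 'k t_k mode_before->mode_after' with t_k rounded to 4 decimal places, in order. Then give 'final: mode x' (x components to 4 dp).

Mode 2: guard c·x = 0.0429 hit at Δt = 1.1265 (t = 1.1265), x⁻ = (0.0429) → reset → x⁺ = (0.3552), jump to mode 1
Mode 1: guard c·x = 2.0867 hit at Δt = 1.1705 (t = 2.2970), x⁻ = (-2.0867) → reset → x⁺ = (-2.2611), jump to mode 2
Mode 2: guard c·x = 0.0429 hit at Δt = 1.7167 (t = 4.0137), x⁻ = (0.0429) → reset → x⁺ = (0.3552), jump to mode 1
Mode 1: flow for 0.9279 to horizon, guard not reached → x = (-1.4519)

1 1.1265 2->1
2 2.2970 1->2
3 4.0137 2->1
final: 1 -1.4519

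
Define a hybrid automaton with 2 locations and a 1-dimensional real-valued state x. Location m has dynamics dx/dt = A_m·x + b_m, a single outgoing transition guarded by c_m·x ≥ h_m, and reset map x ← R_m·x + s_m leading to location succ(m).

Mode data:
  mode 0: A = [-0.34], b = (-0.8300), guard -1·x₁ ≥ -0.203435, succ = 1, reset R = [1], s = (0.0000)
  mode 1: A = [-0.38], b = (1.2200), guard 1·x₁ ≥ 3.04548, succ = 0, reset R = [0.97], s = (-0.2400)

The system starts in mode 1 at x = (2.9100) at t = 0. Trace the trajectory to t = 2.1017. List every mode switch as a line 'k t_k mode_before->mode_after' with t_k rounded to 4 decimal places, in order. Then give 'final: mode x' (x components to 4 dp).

1 1.5771 1->0
final: 0 1.8720

Mode 1: guard c·x = 3.0455 hit at Δt = 1.5771 (t = 1.5771), x⁻ = (3.0455) → reset → x⁺ = (2.7141), jump to mode 0
Mode 0: flow for 0.5246 to horizon, guard not reached → x = (1.8720)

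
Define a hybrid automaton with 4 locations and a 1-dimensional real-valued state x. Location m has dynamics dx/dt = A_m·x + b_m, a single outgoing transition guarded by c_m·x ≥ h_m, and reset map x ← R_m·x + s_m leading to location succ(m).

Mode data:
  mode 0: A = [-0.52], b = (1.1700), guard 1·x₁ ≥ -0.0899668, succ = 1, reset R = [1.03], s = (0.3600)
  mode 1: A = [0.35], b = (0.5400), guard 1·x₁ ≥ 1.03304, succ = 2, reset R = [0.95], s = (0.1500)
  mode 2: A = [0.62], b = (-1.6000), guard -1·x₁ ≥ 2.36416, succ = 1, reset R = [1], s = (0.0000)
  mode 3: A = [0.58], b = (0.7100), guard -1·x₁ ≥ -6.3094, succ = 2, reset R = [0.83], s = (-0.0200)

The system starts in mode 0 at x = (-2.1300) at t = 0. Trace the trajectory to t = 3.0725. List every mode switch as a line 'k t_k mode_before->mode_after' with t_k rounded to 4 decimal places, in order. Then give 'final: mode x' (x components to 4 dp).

1 1.2056 0->1
2 2.2135 1->2
final: 2 0.1121

Mode 0: guard c·x = -0.0900 hit at Δt = 1.2056 (t = 1.2056), x⁻ = (-0.0900) → reset → x⁺ = (0.2673), jump to mode 1
Mode 1: guard c·x = 1.0330 hit at Δt = 1.0079 (t = 2.2135), x⁻ = (1.0330) → reset → x⁺ = (1.1314), jump to mode 2
Mode 2: flow for 0.8590 to horizon, guard not reached → x = (0.1121)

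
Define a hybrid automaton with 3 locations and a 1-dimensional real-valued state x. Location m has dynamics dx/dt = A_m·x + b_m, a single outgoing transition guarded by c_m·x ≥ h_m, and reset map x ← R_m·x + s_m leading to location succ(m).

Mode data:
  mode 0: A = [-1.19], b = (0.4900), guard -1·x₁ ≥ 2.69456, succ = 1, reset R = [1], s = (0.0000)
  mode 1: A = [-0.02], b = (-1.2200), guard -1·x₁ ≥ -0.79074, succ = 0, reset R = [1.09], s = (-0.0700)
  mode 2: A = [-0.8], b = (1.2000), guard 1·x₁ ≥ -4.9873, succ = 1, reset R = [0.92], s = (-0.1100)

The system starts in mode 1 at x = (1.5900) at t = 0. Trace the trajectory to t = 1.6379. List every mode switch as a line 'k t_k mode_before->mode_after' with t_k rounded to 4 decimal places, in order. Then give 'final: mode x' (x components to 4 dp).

Mode 1: guard c·x = -0.7907 hit at Δt = 0.6426 (t = 0.6426), x⁻ = (0.7907) → reset → x⁺ = (0.7919), jump to mode 0
Mode 0: flow for 0.9953 to horizon, guard not reached → x = (0.5281)

1 0.6426 1->0
final: 0 0.5281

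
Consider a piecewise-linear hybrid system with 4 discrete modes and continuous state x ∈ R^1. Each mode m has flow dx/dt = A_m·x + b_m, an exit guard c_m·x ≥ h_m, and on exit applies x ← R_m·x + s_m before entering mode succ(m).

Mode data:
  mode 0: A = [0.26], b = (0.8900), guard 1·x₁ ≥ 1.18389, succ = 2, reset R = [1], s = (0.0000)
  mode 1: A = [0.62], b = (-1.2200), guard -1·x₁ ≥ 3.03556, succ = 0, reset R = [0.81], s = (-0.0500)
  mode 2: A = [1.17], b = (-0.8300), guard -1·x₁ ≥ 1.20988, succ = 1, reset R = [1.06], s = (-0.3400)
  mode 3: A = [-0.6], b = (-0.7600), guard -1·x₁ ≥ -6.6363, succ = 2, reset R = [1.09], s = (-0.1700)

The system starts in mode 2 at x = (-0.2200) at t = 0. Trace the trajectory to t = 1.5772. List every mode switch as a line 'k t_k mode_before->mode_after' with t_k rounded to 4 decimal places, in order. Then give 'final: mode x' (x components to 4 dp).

Mode 2: guard c·x = 1.2099 hit at Δt = 0.6198 (t = 0.6198), x⁻ = (-1.2099) → reset → x⁺ = (-1.6225), jump to mode 1
Mode 1: guard c·x = 3.0356 hit at Δt = 0.5353 (t = 1.1551), x⁻ = (-3.0356) → reset → x⁺ = (-2.5088), jump to mode 0
Mode 0: flow for 0.4221 to horizon, guard not reached → x = (-2.4028)

1 0.6198 2->1
2 1.1551 1->0
final: 0 -2.4028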